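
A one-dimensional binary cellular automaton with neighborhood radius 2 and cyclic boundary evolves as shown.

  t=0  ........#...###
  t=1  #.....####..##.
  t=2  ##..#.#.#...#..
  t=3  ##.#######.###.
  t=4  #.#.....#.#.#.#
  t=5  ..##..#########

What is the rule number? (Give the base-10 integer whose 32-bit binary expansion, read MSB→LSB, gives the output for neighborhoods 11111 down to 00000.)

1232363510

  #####|.  b31=0 t=3,i=5
  ####.|#  b30=1 t=1,i=8
  ###.#|.  b29=0 t=3,i=9
  ###..|.  b28=0 t=0,i=14
  ##.##|#  b27=1 t=3,i=2
  ##.#.|.  b26=0 t=1,i=14
  ##..#|.  b25=0 t=1,i=10
  ##...|#  b24=1 t=0,i=0
  #.###|.  b23=0 t=3,i=3
  #.##.|#  b22=1 t=3,i=0
  #.#.#|#  b21=1 t=2,i=6
  #.#..|#  b20=1 t=1,i=0
  #..##|.  b19=0 t=1,i=11
  #..#.|#  b18=1 t=2,i=3
  #...#|.  b17=0 t=0,i=10
  #....|.  b16=0 t=0,i=1
  .####|.  b15=0 t=1,i=7
  .###.|#  b14=1 t=0,i=13
  .##.#|.  b13=0 t=1,i=13
  .##..|#  b12=1 t=2,i=1
  .#.##|#  b11=1 t=4,i=13
  .#.#.|#  b10=1 t=2,i=5
  .#..#|#  b9=1 t=2,i=13
  .#...|#  b8=1 t=0,i=9
  ..###|#  b7=1 t=0,i=12
  ..##.|#  b6=1 t=1,i=12
  ..#.#|#  b5=1 t=2,i=4
  ..#..|#  b4=1 t=0,i=8
  ...##|.  b3=0 t=0,i=11
  ...#.|#  b2=1 t=0,i=7
  ....#|#  b1=1 t=0,i=6
  .....|.  b0=0 t=0,i=2
  bits 01001001011101000101111111110110 = 1232363510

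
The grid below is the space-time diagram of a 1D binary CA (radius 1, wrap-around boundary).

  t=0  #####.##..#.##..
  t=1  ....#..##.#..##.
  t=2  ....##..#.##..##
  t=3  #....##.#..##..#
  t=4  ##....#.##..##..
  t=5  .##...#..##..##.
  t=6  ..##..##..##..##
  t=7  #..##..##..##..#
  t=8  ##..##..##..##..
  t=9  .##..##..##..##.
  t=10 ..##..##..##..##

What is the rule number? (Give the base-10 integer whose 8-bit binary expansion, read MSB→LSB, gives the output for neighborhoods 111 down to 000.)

  nb ###: next=.  (t=0,i=1, bit7=0)
  nb ##.: next=#  (t=0,i=4, bit6=1)
  nb #.#: next=.  (t=0,i=5, bit5=0)
  nb #..: next=#  (t=0,i=8, bit4=1)
  nb .##: next=.  (t=0,i=0, bit3=0)
  nb .#.: next=#  (t=0,i=10, bit2=1)
  nb ..#: next=.  (t=0,i=9, bit1=0)
  nb ...: next=.  (t=1,i=0, bit0=0)
  bits 01010100 = 84

84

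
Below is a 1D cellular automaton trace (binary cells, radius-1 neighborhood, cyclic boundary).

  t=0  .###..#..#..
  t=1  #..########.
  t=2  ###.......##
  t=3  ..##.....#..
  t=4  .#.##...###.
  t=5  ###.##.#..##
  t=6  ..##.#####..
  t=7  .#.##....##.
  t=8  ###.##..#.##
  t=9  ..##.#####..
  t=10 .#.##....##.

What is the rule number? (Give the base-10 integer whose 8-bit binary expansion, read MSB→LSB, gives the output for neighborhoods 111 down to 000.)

  ### -> .   bit 7 = 0  t=0,i=2
  ##. -> #   bit 6 = 1  t=0,i=3
  #.# -> #   bit 5 = 1  t=1,i=11
  #.. -> #   bit 4 = 1  t=0,i=4
  .## -> .   bit 3 = 0  t=0,i=1
  .#. -> #   bit 2 = 1  t=0,i=6
  ..# -> #   bit 1 = 1  t=0,i=0
  ... -> .   bit 0 = 0  t=0,i=11
  bits 01110110 = 118

118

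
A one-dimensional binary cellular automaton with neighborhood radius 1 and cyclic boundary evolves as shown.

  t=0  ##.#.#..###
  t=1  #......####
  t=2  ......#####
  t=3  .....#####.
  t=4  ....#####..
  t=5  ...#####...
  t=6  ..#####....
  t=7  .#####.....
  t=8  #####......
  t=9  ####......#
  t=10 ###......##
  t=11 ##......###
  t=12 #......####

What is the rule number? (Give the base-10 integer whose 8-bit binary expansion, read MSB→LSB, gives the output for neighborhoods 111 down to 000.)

138

  [7] ### => #  t=0,i=0
  [6] ##. => .  t=0,i=1
  [5] #.# => .  t=0,i=2
  [4] #.. => .  t=0,i=6
  [3] .## => #  t=0,i=8
  [2] .#. => .  t=0,i=3
  [1] ..# => #  t=0,i=7
  [0] ... => .  t=1,i=2
  bits 10001010 = 138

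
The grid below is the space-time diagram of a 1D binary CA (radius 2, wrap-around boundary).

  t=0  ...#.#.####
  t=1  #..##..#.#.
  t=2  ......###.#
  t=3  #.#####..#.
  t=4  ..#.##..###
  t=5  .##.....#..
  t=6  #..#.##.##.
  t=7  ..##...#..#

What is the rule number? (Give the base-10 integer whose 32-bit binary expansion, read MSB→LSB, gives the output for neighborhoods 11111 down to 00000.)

3447981499

  ##### -> #   bit 31 = 1  t=3,i=4
  ####. -> #   bit 30 = 1  t=0,i=9
  ###.# -> .   bit 29 = 0  t=2,i=8
  ###.. -> .   bit 28 = 0  t=0,i=10
  ##.## -> #   bit 27 = 1  t=6,i=7
  ##.#. -> #   bit 26 = 1  t=2,i=9
  ##..# -> .   bit 25 = 0  t=1,i=5
  ##... -> #   bit 24 = 1  t=0,i=0
  #.### -> #   bit 23 = 1  t=0,i=7
  #.##. -> .   bit 22 = 0  t=4,i=4
  #.#.# -> .   bit 21 = 0  t=0,i=5
  #.#.. -> .   bit 20 = 0  t=1,i=0
  #..## -> .   bit 19 = 0  t=1,i=2
  #..#. -> #   bit 18 = 1  t=1,i=6
  #...# -> .   bit 17 = 0  t=0,i=1
  #.... -> .   bit 16 = 0  t=2,i=1
  .#### -> .   bit 15 = 0  t=0,i=8
  .###. -> .   bit 14 = 0  t=2,i=7
  .##.# -> .   bit 13 = 0  t=6,i=6
  .##.. -> .   bit 12 = 0  t=1,i=4
  .#.## -> .   bit 11 = 0  t=0,i=6
  .#.#. -> #   bit 10 = 1  t=0,i=4
  .#..# -> .   bit 9 = 0  t=1,i=1
  .#... -> #   bit 8 = 1  t=2,i=0
  ..### -> #   bit 7 = 1  t=2,i=6
  ..##. -> .   bit 6 = 0  t=1,i=3
  ..#.# -> #   bit 5 = 1  t=0,i=3
  ..#.. -> #   bit 4 = 1  t=5,i=8
  ...## -> #   bit 3 = 1  t=2,i=5
  ...#. -> .   bit 2 = 0  t=0,i=2
  ....# -> #   bit 1 = 1  t=2,i=4
  ..... -> #   bit 0 = 1  t=2,i=2
  bits 11001101100001000000010110111011 = 3447981499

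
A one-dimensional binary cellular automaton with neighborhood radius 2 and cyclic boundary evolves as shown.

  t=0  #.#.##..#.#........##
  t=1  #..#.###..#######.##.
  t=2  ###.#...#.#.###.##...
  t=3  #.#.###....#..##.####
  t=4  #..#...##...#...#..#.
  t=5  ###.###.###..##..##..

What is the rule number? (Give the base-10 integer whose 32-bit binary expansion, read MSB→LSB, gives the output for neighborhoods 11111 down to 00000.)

  ##### -> #   bit 31 = 1  t=1,i=12
  ####. -> .   bit 30 = 0  t=1,i=15
  ###.# -> #   bit 29 = 1  t=0,i=0
  ###.. -> .   bit 28 = 0  t=1,i=7
  ##.## -> #   bit 27 = 1  t=1,i=17
  ##.#. -> .   bit 26 = 0  t=0,i=1
  ##..# -> #   bit 25 = 1  t=0,i=6
  ##... -> #   bit 24 = 1  t=2,i=18
  #.### -> .   bit 23 = 0  t=1,i=5
  #.##. -> .   bit 22 = 0  t=0,i=4
  #.#.# -> .   bit 21 = 0  t=0,i=2
  #.#.. -> #   bit 20 = 1  t=0,i=10
  #..## -> .   bit 19 = 0  t=1,i=9
  #..#. -> #   bit 18 = 1  t=0,i=7
  #...# -> #   bit 17 = 1  t=2,i=6
  #.... -> #   bit 16 = 1  t=0,i=12
  .#### -> .   bit 15 = 0  t=1,i=11
  .###. -> .   bit 14 = 0  t=0,i=20
  .##.# -> .   bit 13 = 0  t=1,i=19
  .##.. -> #   bit 12 = 1  t=0,i=5
  .#.## -> #   bit 11 = 1  t=0,i=3
  .#.#. -> .   bit 10 = 0  t=0,i=9
  .#..# -> #   bit 9 = 1  t=1,i=1
  .#... -> #   bit 8 = 1  t=0,i=11
  ..### -> #   bit 7 = 1  t=0,i=19
  ..##. -> .   bit 6 = 0  t=3,i=14
  ..#.# -> .   bit 5 = 0  t=0,i=8
  ..#.. -> .   bit 4 = 0  t=3,i=11
  ...## -> #   bit 3 = 1  t=0,i=18
  ...#. -> .   bit 2 = 0  t=2,i=7
  ....# -> .   bit 1 = 0  t=0,i=17
  ..... -> #   bit 0 = 1  t=0,i=13
  bits 10101011000101110001101110001001 = 2870418313

2870418313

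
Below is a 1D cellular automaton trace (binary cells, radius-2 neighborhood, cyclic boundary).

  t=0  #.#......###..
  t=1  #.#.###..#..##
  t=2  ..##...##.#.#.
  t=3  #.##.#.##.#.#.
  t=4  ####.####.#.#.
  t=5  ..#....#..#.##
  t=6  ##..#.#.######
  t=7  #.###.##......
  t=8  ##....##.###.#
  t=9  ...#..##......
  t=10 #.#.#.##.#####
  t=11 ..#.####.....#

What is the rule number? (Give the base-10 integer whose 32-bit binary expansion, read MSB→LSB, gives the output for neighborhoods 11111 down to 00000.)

  ##### -> .   bit 31 = 0  t=6,i=10
  ####. -> #   bit 30 = 1  t=4,i=2
  ###.# -> .   bit 29 = 0  t=1,i=0
  ###.. -> .   bit 28 = 0  t=0,i=11
  ##.## -> .   bit 27 = 0  t=4,i=4
  ##.#. -> .   bit 26 = 0  t=1,i=1
  ##..# -> #   bit 25 = 1  t=0,i=12
  ##... -> .   bit 24 = 0  t=2,i=4
  #.### -> .   bit 23 = 0  t=1,i=4
  #.##. -> #   bit 22 = 1  t=3,i=2
  #.#.# -> #   bit 21 = 1  t=1,i=2
  #.#.. -> #   bit 20 = 1  t=0,i=2
  #..## -> .   bit 19 = 0  t=1,i=11
  #..#. -> #   bit 18 = 1  t=0,i=13
  #...# -> #   bit 17 = 1  t=2,i=0
  #.... -> #   bit 16 = 1  t=0,i=4
  .#### -> .   bit 15 = 0  t=4,i=1
  .###. -> .   bit 14 = 0  t=0,i=10
  .##.# -> #   bit 13 = 1  t=2,i=8
  .##.. -> #   bit 12 = 1  t=2,i=3
  .#.## -> #   bit 11 = 1  t=1,i=3
  .#.#. -> .   bit 10 = 0  t=0,i=1
  .#..# -> #   bit 9 = 1  t=1,i=10
  .#... -> .   bit 8 = 0  t=0,i=3
  ..### -> #   bit 7 = 1  t=0,i=9
  ..##. -> #   bit 6 = 1  t=2,i=2
  ..#.# -> #   bit 5 = 1  t=0,i=0
  ..#.. -> .   bit 4 = 0  t=1,i=9
  ...## -> .   bit 3 = 0  t=0,i=8
  ...#. -> #   bit 2 = 1  t=5,i=6
  ....# -> .   bit 1 = 0  t=0,i=7
  ..... -> #   bit 0 = 1  t=0,i=5
  bits 01000010011101110011101011100101 = 1115110117

1115110117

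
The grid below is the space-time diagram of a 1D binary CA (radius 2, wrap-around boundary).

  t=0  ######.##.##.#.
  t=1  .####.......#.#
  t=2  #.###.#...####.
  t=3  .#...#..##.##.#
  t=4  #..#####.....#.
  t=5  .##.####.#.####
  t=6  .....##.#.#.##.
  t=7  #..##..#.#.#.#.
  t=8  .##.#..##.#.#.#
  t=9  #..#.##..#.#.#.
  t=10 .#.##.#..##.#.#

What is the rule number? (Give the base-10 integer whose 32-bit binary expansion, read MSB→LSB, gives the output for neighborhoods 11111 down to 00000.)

  nb #####: next=#  (t=0,i=2, bit31=1)
  nb ####.: next=#  (t=0,i=4, bit30=1)
  nb ###.#: next=.  (t=0,i=5, bit29=0)
  nb ###..: next=#  (t=1,i=4, bit28=1)
  nb ##.##: next=.  (t=0,i=6, bit27=0)
  nb ##.#.: next=#  (t=0,i=12, bit26=1)
  nb ##..#: next=.  (t=7,i=5, bit25=0)
  nb ##...: next=.  (t=1,i=5, bit24=0)
  nb #.###: next=.  (t=0,i=0, bit23=0)
  nb #.##.: next=.  (t=0,i=7, bit22=0)
  nb #.#.#: next=.  (t=0,i=13, bit21=0)
  nb #.#..: next=.  (t=2,i=6, bit20=0)
  nb #..##: next=#  (t=3,i=7, bit19=1)
  nb #..#.: next=.  (t=7,i=6, bit18=0)
  nb #...#: next=#  (t=2,i=8, bit17=1)
  nb #....: next=#  (t=1,i=6, bit16=1)
  nb .####: next=#  (t=0,i=1, bit15=1)
  nb .###.: next=.  (t=2,i=3, bit14=0)
  nb .##.#: next=.  (t=0,i=8, bit13=0)
  nb .##..: next=#  (t=6,i=13, bit12=1)
  nb .#.##: next=#  (t=0,i=14, bit11=1)
  nb .#.#.: next=#  (t=1,i=13, bit10=1)
  nb .#..#: next=#  (t=3,i=6, bit9=1)
  nb .#...: next=.  (t=2,i=7, bit8=0)
  nb ..###: next=.  (t=2,i=10, bit7=0)
  nb ..##.: next=.  (t=3,i=8, bit6=0)
  nb ..#.#: next=#  (t=1,i=12, bit5=1)
  nb ..#..: next=#  (t=3,i=5, bit4=1)
  nb ...##: next=#  (t=2,i=9, bit3=1)
  nb ...#.: next=#  (t=1,i=11, bit2=1)
  nb ....#: next=#  (t=1,i=10, bit1=1)
  nb .....: next=.  (t=1,i=7, bit0=0)
  bits 11010100000010111001111000111110 = 3557531198

3557531198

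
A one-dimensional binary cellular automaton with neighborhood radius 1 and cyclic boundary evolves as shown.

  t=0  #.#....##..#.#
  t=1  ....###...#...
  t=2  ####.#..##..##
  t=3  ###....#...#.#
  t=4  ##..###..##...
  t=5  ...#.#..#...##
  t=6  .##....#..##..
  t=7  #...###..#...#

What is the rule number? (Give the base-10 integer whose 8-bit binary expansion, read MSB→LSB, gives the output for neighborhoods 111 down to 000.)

131

  ### -> #   bit 7 = 1  t=1,i=5
  ##. -> .   bit 6 = 0  t=0,i=0
  #.# -> .   bit 5 = 0  t=0,i=1
  #.. -> .   bit 4 = 0  t=0,i=3
  .## -> .   bit 3 = 0  t=0,i=7
  .#. -> .   bit 2 = 0  t=0,i=2
  ..# -> #   bit 1 = 1  t=0,i=6
  ... -> #   bit 0 = 1  t=0,i=4
  bits 10000011 = 131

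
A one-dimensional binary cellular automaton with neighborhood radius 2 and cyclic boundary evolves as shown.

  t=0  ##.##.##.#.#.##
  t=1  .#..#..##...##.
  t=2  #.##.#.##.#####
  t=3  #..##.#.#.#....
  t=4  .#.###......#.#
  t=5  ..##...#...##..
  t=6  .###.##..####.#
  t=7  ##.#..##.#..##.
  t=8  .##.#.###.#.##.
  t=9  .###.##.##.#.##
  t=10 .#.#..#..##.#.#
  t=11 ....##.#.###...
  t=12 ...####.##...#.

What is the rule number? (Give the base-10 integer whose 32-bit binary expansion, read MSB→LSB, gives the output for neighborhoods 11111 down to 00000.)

646396652

  nb #####: next=.  (t=2,i=12, bit31=0)
  nb ####.: next=.  (t=0,i=0, bit30=0)
  nb ###.#: next=#  (t=0,i=1, bit29=1)
  nb ###..: next=.  (t=4,i=5, bit28=0)
  nb ##.##: next=.  (t=0,i=2, bit27=0)
  nb ##.#.: next=#  (t=0,i=8, bit26=1)
  nb ##..#: next=#  (t=1,i=14, bit25=1)
  nb ##...: next=.  (t=1,i=9, bit24=0)
  nb #.###: next=#  (t=0,i=13, bit23=1)
  nb #.##.: next=.  (t=0,i=3, bit22=0)
  nb #.#.#: next=.  (t=0,i=9, bit21=0)
  nb #.#..: next=.  (t=3,i=10, bit20=0)
  nb #..##: next=.  (t=1,i=6, bit19=0)
  nb #..#.: next=#  (t=1,i=0, bit18=1)
  nb #...#: next=#  (t=1,i=10, bit17=1)
  nb #....: next=#  (t=3,i=12, bit16=1)
  nb .####: next=.  (t=0,i=14, bit15=0)
  nb .###.: next=.  (t=4,i=4, bit14=0)
  nb .##.#: next=#  (t=0,i=4, bit13=1)
  nb .##..: next=#  (t=1,i=8, bit12=1)
  nb .#.##: next=#  (t=0,i=12, bit11=1)
  nb .#.#.: next=.  (t=0,i=10, bit10=0)
  nb .#..#: next=#  (t=1,i=2, bit9=1)
  nb .#...: next=.  (t=3,i=11, bit8=0)
  nb ..###: next=#  (t=6,i=9, bit7=1)
  nb ..##.: next=#  (t=1,i=7, bit6=1)
  nb ..#.#: next=#  (t=4,i=12, bit5=1)
  nb ..#..: next=.  (t=1,i=1, bit4=0)
  nb ...##: next=#  (t=1,i=11, bit3=1)
  nb ...#.: next=#  (t=3,i=14, bit2=1)
  nb ....#: next=.  (t=3,i=13, bit1=0)
  nb .....: next=.  (t=4,i=8, bit0=0)
  bits 00100110100001110011101011101100 = 646396652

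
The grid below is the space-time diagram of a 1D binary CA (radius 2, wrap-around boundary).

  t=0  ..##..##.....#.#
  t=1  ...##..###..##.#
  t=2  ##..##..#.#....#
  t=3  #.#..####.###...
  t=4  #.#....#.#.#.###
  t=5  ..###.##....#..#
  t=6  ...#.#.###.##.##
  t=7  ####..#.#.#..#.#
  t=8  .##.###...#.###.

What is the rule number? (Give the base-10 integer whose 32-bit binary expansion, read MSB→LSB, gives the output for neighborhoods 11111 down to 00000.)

3407305012

  ##### -> #   bit 31 = 1  t=7,i=1
  ####. -> #   bit 30 = 1  t=3,i=7
  ###.# -> .   bit 29 = 0  t=3,i=8
  ###.. -> .   bit 28 = 0  t=1,i=9
  ##.## -> #   bit 27 = 1  t=3,i=9
  ##.#. -> .   bit 26 = 0  t=1,i=14
  ##..# -> #   bit 25 = 1  t=0,i=4
  ##... -> #   bit 24 = 1  t=0,i=8
  #.### -> .   bit 23 = 0  t=3,i=10
  #.##. -> .   bit 22 = 0  t=5,i=6
  #.#.# -> .   bit 21 = 0  t=4,i=9
  #.#.. -> #   bit 20 = 1  t=0,i=15
  #..## -> .   bit 19 = 0  t=0,i=1
  #..#. -> #   bit 18 = 1  t=2,i=7
  #...# -> #   bit 17 = 1  t=1,i=1
  #.... -> #   bit 16 = 1  t=0,i=9
  .#### -> .   bit 15 = 0  t=3,i=6
  .###. -> #   bit 14 = 1  t=1,i=8
  .##.# -> .   bit 13 = 0  t=1,i=13
  .##.. -> #   bit 12 = 1  t=0,i=3
  .#.## -> #   bit 11 = 1  t=4,i=12
  .#.#. -> .   bit 10 = 0  t=0,i=14
  .#..# -> .   bit 9 = 0  t=0,i=0
  .#... -> #   bit 8 = 1  t=1,i=0
  ..### -> .   bit 7 = 0  t=1,i=7
  ..##. -> .   bit 6 = 0  t=0,i=2
  ..#.# -> #   bit 5 = 1  t=0,i=13
  ..#.. -> #   bit 4 = 1  t=5,i=12
  ...## -> .   bit 3 = 0  t=1,i=2
  ...#. -> #   bit 2 = 1  t=0,i=12
  ....# -> .   bit 1 = 0  t=0,i=11
  ..... -> .   bit 0 = 0  t=0,i=10
  bits 11001011000101110101100100110100 = 3407305012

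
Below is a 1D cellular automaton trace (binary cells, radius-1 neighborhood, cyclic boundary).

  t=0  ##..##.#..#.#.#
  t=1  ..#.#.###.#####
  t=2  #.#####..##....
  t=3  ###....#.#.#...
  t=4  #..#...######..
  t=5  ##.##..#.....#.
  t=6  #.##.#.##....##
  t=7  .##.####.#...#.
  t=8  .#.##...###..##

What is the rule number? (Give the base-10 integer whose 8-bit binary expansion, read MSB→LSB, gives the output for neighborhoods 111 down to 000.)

60

  nb ###: next=.  (t=0,i=0, bit7=0)
  nb ##.: next=.  (t=0,i=1, bit6=0)
  nb #.#: next=#  (t=0,i=6, bit5=1)
  nb #..: next=#  (t=0,i=2, bit4=1)
  nb .##: next=#  (t=0,i=4, bit3=1)
  nb .#.: next=#  (t=0,i=7, bit2=1)
  nb ..#: next=.  (t=0,i=3, bit1=0)
  nb ...: next=.  (t=2,i=12, bit0=0)
  bits 00111100 = 60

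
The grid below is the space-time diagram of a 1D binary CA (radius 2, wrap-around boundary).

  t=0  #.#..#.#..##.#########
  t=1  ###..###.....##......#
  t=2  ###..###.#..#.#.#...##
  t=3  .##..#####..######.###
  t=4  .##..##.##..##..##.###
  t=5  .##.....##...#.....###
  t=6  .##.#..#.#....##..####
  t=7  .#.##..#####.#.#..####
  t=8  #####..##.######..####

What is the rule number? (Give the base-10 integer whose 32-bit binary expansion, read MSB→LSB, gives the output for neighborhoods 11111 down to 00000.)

1962007976

  [31] ##### => .  t=0,i=15
  [30] ####. => #  t=0,i=21
  [29] ###.# => #  t=0,i=0
  [28] ###.. => #  t=1,i=2
  [27] ##.## => .  t=0,i=12
  [26] ##.#. => #  t=0,i=1
  [25] ##..# => .  t=1,i=3
  [24] ##... => .  t=1,i=8
  [23] #.### => #  t=0,i=13
  [22] #.##. => #  t=3,i=1
  [21] #.#.# => #  t=2,i=14
  [20] #.#.. => #  t=0,i=2
  [19] #..## => .  t=0,i=9
  [18] #..#. => .  t=0,i=4
  [17] #...# => .  t=2,i=18
  [16] #.... => #  t=1,i=9
  [15] .#### => #  t=0,i=14
  [14] .###. => #  t=1,i=6
  [13] .##.# => .  t=0,i=11
  [12] .##.. => #  t=1,i=14
  [11] .#.## => #  t=7,i=2
  [10] .#.#. => #  t=0,i=6
  [9] .#..# => .  t=0,i=3
  [8] .#... => #  t=2,i=17
  [7] ..### => #  t=1,i=5
  [6] ..##. => .  t=0,i=10
  [5] ..#.# => #  t=0,i=5
  [4] ..#.. => .  t=5,i=13
  [3] ...## => #  t=1,i=12
  [2] ...#. => .  t=5,i=12
  [1] ....# => .  t=1,i=11
  [0] ..... => .  t=1,i=10
  bits 01110100111100011101110110101000 = 1962007976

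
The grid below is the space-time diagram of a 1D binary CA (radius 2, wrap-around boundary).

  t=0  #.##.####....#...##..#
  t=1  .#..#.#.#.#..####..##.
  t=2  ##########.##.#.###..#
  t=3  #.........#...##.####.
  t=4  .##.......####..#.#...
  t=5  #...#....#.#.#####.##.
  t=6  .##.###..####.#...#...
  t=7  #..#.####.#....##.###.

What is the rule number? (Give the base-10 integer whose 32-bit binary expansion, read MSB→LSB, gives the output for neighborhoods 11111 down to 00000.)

439340856

  #####|.  b31=0 t=2,i=1
  ####.|.  b30=0 t=0,i=7
  ###.#|.  b29=0 t=2,i=9
  ###..|#  b28=1 t=0,i=8
  ##.##|#  b27=1 t=0,i=1
  ##.#.|.  b26=0 t=2,i=13
  ##..#|#  b25=1 t=0,i=19
  ##...|.  b24=0 t=0,i=9
  #.###|.  b23=0 t=0,i=5
  #.##.|.  b22=0 t=0,i=2
  #.#.#|#  b21=1 t=1,i=6
  #.#..|.  b20=0 t=1,i=10
  #..##|#  b19=1 t=0,i=20
  #..#.|#  b18=1 t=1,i=0
  #...#|#  b17=1 t=0,i=15
  #....|#  b16=1 t=0,i=10
  .####|#  b15=1 t=0,i=6
  .###.|#  b14=1 t=2,i=17
  .##.#|.  b13=0 t=0,i=0
  .##..|.  b12=0 t=0,i=18
  .#.##|#  b11=1 t=2,i=15
  .#.#.|#  b10=1 t=1,i=5
  .#..#|#  b9=1 t=1,i=2
  .#...|#  b8=1 t=0,i=14
  ..###|.  b7=0 t=1,i=13
  ..##.|.  b6=0 t=0,i=17
  ..#.#|#  b5=1 t=1,i=4
  ..#..|#  b4=1 t=0,i=13
  ...##|#  b3=1 t=0,i=16
  ...#.|.  b2=0 t=0,i=12
  ....#|.  b1=0 t=0,i=11
  .....|.  b0=0 t=3,i=3
  bits 00011010001011111100111100111000 = 439340856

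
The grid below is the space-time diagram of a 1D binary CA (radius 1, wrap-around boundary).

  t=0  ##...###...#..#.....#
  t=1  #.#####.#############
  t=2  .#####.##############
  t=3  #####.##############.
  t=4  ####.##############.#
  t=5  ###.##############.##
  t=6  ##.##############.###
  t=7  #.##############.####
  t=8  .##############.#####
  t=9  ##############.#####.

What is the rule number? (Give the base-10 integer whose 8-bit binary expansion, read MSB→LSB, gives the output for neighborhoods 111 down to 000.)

191

  ###|#  b7=1 t=0,i=0
  ##.|.  b6=0 t=0,i=1
  #.#|#  b5=1 t=1,i=1
  #..|#  b4=1 t=0,i=2
  .##|#  b3=1 t=0,i=5
  .#.|#  b2=1 t=0,i=11
  ..#|#  b1=1 t=0,i=4
  ...|#  b0=1 t=0,i=3
  bits 10111111 = 191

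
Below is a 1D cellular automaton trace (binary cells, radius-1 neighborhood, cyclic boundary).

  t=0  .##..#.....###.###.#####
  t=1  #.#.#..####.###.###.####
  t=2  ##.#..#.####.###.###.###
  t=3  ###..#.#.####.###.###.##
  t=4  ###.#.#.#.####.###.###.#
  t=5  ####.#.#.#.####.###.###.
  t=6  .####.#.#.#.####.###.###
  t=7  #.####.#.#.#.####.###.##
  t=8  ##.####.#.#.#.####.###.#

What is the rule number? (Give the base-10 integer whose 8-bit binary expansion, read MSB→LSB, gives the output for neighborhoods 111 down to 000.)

  ###|#  b7=1 t=0,i=12
  ##.|#  b6=1 t=0,i=2
  #.#|#  b5=1 t=0,i=0
  #..|.  b4=0 t=0,i=3
  .##|.  b3=0 t=0,i=1
  .#.|.  b2=0 t=0,i=5
  ..#|#  b1=1 t=0,i=4
  ...|#  b0=1 t=0,i=7
  bits 11100011 = 227

227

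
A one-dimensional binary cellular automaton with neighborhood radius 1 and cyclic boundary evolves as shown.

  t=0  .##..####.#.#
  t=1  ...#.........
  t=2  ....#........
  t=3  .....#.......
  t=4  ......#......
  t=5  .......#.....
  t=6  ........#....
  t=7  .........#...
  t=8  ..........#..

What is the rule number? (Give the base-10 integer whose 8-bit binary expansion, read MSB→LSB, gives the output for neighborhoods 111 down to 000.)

16

  [7] ### => .  t=0,i=6
  [6] ##. => .  t=0,i=2
  [5] #.# => .  t=0,i=0
  [4] #.. => #  t=0,i=3
  [3] .## => .  t=0,i=1
  [2] .#. => .  t=0,i=10
  [1] ..# => .  t=0,i=4
  [0] ... => .  t=1,i=0
  bits 00010000 = 16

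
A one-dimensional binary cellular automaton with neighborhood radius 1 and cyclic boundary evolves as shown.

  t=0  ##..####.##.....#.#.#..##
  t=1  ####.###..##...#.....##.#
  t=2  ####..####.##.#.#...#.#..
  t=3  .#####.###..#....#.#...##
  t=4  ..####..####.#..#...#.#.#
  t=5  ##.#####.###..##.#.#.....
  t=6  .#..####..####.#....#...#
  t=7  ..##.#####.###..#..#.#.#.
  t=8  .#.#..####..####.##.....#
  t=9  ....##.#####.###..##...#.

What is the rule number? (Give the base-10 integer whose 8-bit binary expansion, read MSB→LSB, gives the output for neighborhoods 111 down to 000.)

210

  ###|#  b7=1 t=0,i=0
  ##.|#  b6=1 t=0,i=1
  #.#|.  b5=0 t=0,i=8
  #..|#  b4=1 t=0,i=2
  .##|.  b3=0 t=0,i=4
  .#.|.  b2=0 t=0,i=16
  ..#|#  b1=1 t=0,i=3
  ...|.  b0=0 t=0,i=12
  bits 11010010 = 210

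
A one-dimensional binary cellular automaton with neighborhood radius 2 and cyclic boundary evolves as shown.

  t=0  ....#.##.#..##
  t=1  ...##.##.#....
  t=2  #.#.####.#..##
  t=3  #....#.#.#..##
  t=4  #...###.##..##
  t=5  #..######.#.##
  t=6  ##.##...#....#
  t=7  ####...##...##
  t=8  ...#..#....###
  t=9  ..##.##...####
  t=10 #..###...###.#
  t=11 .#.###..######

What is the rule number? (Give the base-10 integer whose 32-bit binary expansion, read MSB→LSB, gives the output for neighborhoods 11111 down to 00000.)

  nb #####: next=.  (t=5,i=5, bit31=0)
  nb ####.: next=.  (t=2,i=6, bit30=0)
  nb ###.#: next=#  (t=2,i=0, bit29=1)
  nb ###..: next=#  (t=3,i=0, bit28=1)
  nb ##.##: next=#  (t=1,i=5, bit27=1)
  nb ##.#.: next=.  (t=0,i=8, bit26=0)
  nb ##..#: next=#  (t=4,i=10, bit25=1)
  nb ##...: next=.  (t=0,i=0, bit24=0)
  nb #.###: next=.  (t=2,i=4, bit23=0)
  nb #.##.: next=#  (t=0,i=6, bit22=1)
  nb #.#.#: next=.  (t=2,i=2, bit21=0)
  nb #.#..: next=#  (t=0,i=9, bit20=1)
  nb #..##: next=.  (t=0,i=11, bit19=0)
  nb #..#.: next=#  (t=8,i=5, bit18=1)
  nb #...#: next=.  (t=4,i=2, bit17=0)
  nb #....: next=.  (t=0,i=1, bit16=0)
  nb .####: next=#  (t=2,i=5, bit15=1)
  nb .###.: next=#  (t=2,i=13, bit14=1)
  nb .##.#: next=#  (t=0,i=7, bit13=1)
  nb .##..: next=.  (t=0,i=13, bit12=0)
  nb .#.##: next=.  (t=0,i=5, bit11=0)
  nb .#.#.: next=#  (t=3,i=6, bit10=1)
  nb .#..#: next=.  (t=0,i=10, bit9=0)
  nb .#...: next=.  (t=1,i=10, bit8=0)
  nb ..###: next=#  (t=2,i=12, bit7=1)
  nb ..##.: next=.  (t=0,i=12, bit6=0)
  nb ..#.#: next=#  (t=0,i=4, bit5=1)
  nb ..#..: next=#  (t=6,i=8, bit4=1)
  nb ...##: next=#  (t=1,i=2, bit3=1)
  nb ...#.: next=#  (t=0,i=3, bit2=1)
  nb ....#: next=.  (t=0,i=2, bit1=0)
  nb .....: next=#  (t=1,i=0, bit0=1)
  bits 00111010010101001110010010111101 = 978642109

978642109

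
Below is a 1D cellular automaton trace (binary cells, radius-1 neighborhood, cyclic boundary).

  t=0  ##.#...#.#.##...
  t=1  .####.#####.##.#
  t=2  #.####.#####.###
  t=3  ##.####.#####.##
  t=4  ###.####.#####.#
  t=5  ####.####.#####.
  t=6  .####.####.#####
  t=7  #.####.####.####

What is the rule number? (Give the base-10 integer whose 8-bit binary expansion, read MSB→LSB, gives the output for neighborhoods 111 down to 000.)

  ###|#  b7=1 t=1,i=2
  ##.|#  b6=1 t=0,i=1
  #.#|#  b5=1 t=0,i=2
  #..|#  b4=1 t=0,i=4
  .##|.  b3=0 t=0,i=0
  .#.|#  b2=1 t=0,i=3
  ..#|#  b1=1 t=0,i=6
  ...|.  b0=0 t=0,i=5
  bits 11110110 = 246

246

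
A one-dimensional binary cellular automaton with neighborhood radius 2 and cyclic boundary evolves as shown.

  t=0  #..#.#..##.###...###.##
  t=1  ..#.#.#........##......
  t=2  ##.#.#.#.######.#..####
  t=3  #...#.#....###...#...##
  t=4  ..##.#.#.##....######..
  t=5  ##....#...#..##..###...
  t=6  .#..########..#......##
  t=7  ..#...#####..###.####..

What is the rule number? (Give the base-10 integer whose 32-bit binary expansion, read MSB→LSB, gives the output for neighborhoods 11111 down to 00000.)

  [31] ##### => #  t=2,i=11
  [30] ####. => #  t=2,i=0
  [29] ###.# => .  t=0,i=19
  [28] ###.. => .  t=0,i=0
  [27] ##.## => .  t=0,i=10
  [26] ##.#. => .  t=2,i=2
  [25] ##..# => .  t=0,i=1
  [24] ##... => .  t=0,i=14
  [23] #.### => .  t=0,i=11
  [22] #.##. => .  t=4,i=9
  [21] #.#.# => .  t=1,i=4
  [20] #.#.. => .  t=0,i=5
  [19] #..## => .  t=0,i=7
  [18] #..#. => #  t=0,i=2
  [17] #...# => #  t=0,i=15
  [16] #.... => .  t=1,i=8
  [15] .#### => .  t=2,i=10
  [14] .###. => .  t=0,i=12
  [13] .##.# => .  t=0,i=9
  [12] .##.. => #  t=1,i=16
  [11] .#.## => .  t=2,i=8
  [10] .#.#. => #  t=0,i=4
  [9] .#..# => #  t=0,i=6
  [8] .#... => #  t=1,i=7
  [7] ..### => .  t=0,i=17
  [6] ..##. => .  t=0,i=8
  [5] ..#.# => .  t=0,i=3
  [4] ..#.. => #  t=3,i=17
  [3] ...## => #  t=0,i=16
  [2] ...#. => #  t=1,i=1
  [1] ....# => #  t=1,i=0
  [0] ..... => #  t=1,i=9
  bits 11000000000001100001011100011111 = 3221624607

3221624607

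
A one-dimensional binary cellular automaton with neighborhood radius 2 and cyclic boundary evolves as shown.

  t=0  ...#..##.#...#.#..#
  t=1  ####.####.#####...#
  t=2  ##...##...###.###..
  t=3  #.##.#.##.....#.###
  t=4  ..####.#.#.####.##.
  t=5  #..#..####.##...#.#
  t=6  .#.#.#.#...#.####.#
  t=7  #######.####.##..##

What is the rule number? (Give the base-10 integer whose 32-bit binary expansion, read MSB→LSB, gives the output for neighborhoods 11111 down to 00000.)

  [31] ##### => #  t=1,i=1
  [30] ####. => .  t=1,i=2
  [29] ###.# => .  t=1,i=3
  [28] ###.. => #  t=1,i=14
  [27] ##.## => .  t=1,i=4
  [26] ##.#. => #  t=0,i=8
  [25] ##..# => #  t=2,i=17
  [24] ##... => #  t=1,i=15
  [23] #.### => #  t=1,i=5
  [22] #.##. => #  t=3,i=2
  [21] #.#.# => #  t=3,i=5
  [20] #.#.. => .  t=0,i=9
  [19] #..## => #  t=0,i=5
  [18] #..#. => .  t=0,i=17
  [17] #...# => #  t=0,i=1
  [16] #.... => .  t=3,i=10
  [15] .#### => #  t=1,i=0
  [14] .###. => .  t=2,i=11
  [13] .##.# => #  t=0,i=7
  [12] .##.. => .  t=2,i=1
  [11] .#.## => .  t=3,i=6
  [10] .#.#. => #  t=0,i=14
  [9] .#..# => .  t=0,i=4
  [8] .#... => #  t=0,i=0
  [7] ..### => .  t=1,i=18
  [6] ..##. => #  t=0,i=6
  [5] ..#.# => #  t=0,i=13
  [4] ..#.. => #  t=0,i=3
  [3] ...## => .  t=1,i=17
  [2] ...#. => #  t=0,i=2
  [1] ....# => #  t=3,i=12
  [0] ..... => #  t=3,i=11
  bits 10010111111010101010010101110111 = 2548737399

2548737399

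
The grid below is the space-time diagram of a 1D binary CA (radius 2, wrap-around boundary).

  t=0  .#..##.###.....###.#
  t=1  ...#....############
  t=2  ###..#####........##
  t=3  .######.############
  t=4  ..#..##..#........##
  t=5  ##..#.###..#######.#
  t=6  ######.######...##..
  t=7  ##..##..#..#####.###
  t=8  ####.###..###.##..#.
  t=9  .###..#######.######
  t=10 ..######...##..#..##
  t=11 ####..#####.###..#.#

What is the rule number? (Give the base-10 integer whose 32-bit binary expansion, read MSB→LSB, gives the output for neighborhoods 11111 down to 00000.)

2003818671

  [31] ##### => .  t=1,i=10
  [30] ####. => #  t=1,i=18
  [29] ###.# => #  t=0,i=17
  [28] ###.. => #  t=0,i=9
  [27] ##.## => .  t=0,i=6
  [26] ##.#. => #  t=0,i=18
  [25] ##..# => #  t=2,i=3
  [24] ##... => #  t=0,i=10
  [23] #.### => .  t=0,i=7
  [22] #.##. => #  t=8,i=14
  [21] #.#.# => #  t=0,i=19
  [20] #.#.. => .  t=0,i=1
  [19] #..## => #  t=0,i=3
  [18] #..#. => #  t=4,i=1
  [17] #...# => #  t=1,i=1
  [16] #.... => #  t=0,i=11
  [15] .#### => #  t=1,i=9
  [14] .###. => #  t=0,i=8
  [13] .##.# => .  t=0,i=5
  [12] .##.. => #  t=4,i=6
  [11] .#.## => #  t=5,i=5
  [10] .#.#. => .  t=0,i=0
  [9] .#..# => .  t=0,i=2
  [8] .#... => .  t=1,i=4
  [7] ..### => #  t=0,i=15
  [6] ..##. => .  t=0,i=4
  [5] ..#.# => #  t=5,i=4
  [4] ..#.. => .  t=1,i=3
  [3] ...## => #  t=0,i=14
  [2] ...#. => #  t=1,i=2
  [1] ....# => #  t=0,i=13
  [0] ..... => #  t=0,i=12
  bits 01110111011011111101100010101111 = 2003818671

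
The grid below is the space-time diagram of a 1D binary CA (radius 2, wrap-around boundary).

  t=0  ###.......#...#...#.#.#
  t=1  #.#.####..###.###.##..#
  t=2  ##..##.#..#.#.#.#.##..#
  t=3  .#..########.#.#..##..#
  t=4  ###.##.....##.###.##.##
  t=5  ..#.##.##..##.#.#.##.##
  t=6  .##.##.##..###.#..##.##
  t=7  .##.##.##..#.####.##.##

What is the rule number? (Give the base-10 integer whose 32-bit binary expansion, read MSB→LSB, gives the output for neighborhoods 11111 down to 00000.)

886552561

  [31] ##### => .  t=3,i=6
  [30] ####. => .  t=0,i=1
  [29] ###.# => #  t=1,i=12
  [28] ###.. => #  t=0,i=2
  [27] ##.## => .  t=1,i=13
  [26] ##.#. => #  t=1,i=1
  [25] ##..# => .  t=1,i=8
  [24] ##... => .  t=0,i=3
  [23] #.### => #  t=0,i=22
  [22] #.##. => #  t=1,i=18
  [21] #.#.# => .  t=0,i=20
  [20] #.#.. => #  t=2,i=7
  [19] #..## => .  t=1,i=9
  [18] #..#. => #  t=2,i=9
  [17] #...# => #  t=0,i=12
  [16] #.... => #  t=0,i=4
  [15] .#### => #  t=0,i=0
  [14] .###. => .  t=1,i=11
  [13] .##.# => #  t=1,i=0
  [12] .##.. => #  t=1,i=19
  [11] .#.## => .  t=0,i=21
  [10] .#.#. => #  t=0,i=19
  [9] .#..# => #  t=2,i=8
  [8] .#... => #  t=0,i=11
  [7] ..### => #  t=1,i=10
  [6] ..##. => #  t=1,i=22
  [5] ..#.# => #  t=0,i=18
  [4] ..#.. => #  t=0,i=10
  [3] ...## => .  t=4,i=10
  [2] ...#. => .  t=0,i=9
  [1] ....# => .  t=0,i=8
  [0] ..... => #  t=0,i=5
  bits 00110100110101111011011111110001 = 886552561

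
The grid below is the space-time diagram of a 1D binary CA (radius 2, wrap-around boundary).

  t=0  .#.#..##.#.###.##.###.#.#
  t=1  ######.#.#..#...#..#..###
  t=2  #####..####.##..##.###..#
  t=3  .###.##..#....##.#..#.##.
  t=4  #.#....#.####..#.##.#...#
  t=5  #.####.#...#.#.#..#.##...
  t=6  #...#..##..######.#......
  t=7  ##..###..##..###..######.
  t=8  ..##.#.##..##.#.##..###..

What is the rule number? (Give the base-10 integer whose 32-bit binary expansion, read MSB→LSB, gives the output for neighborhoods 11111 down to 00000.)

  [31] ##### => #  t=1,i=0
  [30] ####. => #  t=1,i=4
  [29] ###.# => .  t=0,i=13
  [28] ###.. => .  t=2,i=4
  [27] ##.## => .  t=0,i=14
  [26] ##.#. => .  t=0,i=8
  [25] ##..# => #  t=2,i=5
  [24] ##... => .  t=5,i=22
  [23] #.### => .  t=0,i=11
  [22] #.##. => .  t=0,i=15
  [21] #.#.# => #  t=0,i=1
  [20] #.#.. => #  t=0,i=3
  [19] #..## => #  t=0,i=5
  [18] #..#. => .  t=1,i=11
  [17] #...# => .  t=1,i=14
  [16] #.... => #  t=3,i=11
  [15] .#### => .  t=1,i=23
  [14] .###. => #  t=0,i=12
  [13] .##.# => #  t=0,i=7
  [12] .##.. => .  t=2,i=13
  [11] .#.## => .  t=0,i=10
  [10] .#.#. => #  t=0,i=0
  [9] .#..# => #  t=0,i=4
  [8] .#... => #  t=1,i=13
  [7] ..### => .  t=1,i=22
  [6] ..##. => .  t=0,i=6
  [5] ..#.# => #  t=3,i=20
  [4] ..#.. => #  t=1,i=12
  [3] ...## => .  t=3,i=13
  [2] ...#. => .  t=1,i=15
  [1] ....# => #  t=3,i=12
  [0] ..... => #  t=6,i=21
  bits 11000010001110010110011100110011 = 3258541875

3258541875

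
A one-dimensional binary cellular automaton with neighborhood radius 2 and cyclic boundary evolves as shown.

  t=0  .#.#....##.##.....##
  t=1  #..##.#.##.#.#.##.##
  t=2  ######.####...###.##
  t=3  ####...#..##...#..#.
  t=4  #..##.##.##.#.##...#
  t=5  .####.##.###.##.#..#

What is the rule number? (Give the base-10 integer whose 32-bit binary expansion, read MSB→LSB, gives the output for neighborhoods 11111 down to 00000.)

  nb #####: next=#  (t=2,i=0, bit31=1)
  nb ####.: next=.  (t=2,i=4, bit30=0)
  nb ###.#: next=.  (t=2,i=5, bit29=0)
  nb ###..: next=#  (t=1,i=0, bit28=1)
  nb ##.##: next=.  (t=0,i=10, bit27=0)
  nb ##.#.: next=#  (t=0,i=0, bit26=1)
  nb ##..#: next=#  (t=1,i=1, bit25=1)
  nb ##...: next=#  (t=0,i=13, bit24=1)
  nb #.###: next=#  (t=1,i=18, bit23=1)
  nb #.##.: next=#  (t=0,i=11, bit22=1)
  nb #.#.#: next=.  (t=0,i=1, bit21=0)
  nb #.#..: next=#  (t=0,i=3, bit20=1)
  nb #..##: next=#  (t=1,i=2, bit19=1)
  nb #..#.: next=.  (t=3,i=17, bit18=0)
  nb #...#: next=.  (t=2,i=12, bit17=0)
  nb #....: next=.  (t=0,i=5, bit16=0)
  nb .####: next=.  (t=2,i=8, bit15=0)
  nb .###.: next=#  (t=1,i=19, bit14=1)
  nb .##.#: next=#  (t=0,i=9, bit13=1)
  nb .##..: next=.  (t=0,i=12, bit12=0)
  nb .#.##: next=#  (t=1,i=7, bit11=1)
  nb .#.#.: next=.  (t=0,i=2, bit10=0)
  nb .#..#: next=.  (t=3,i=8, bit9=0)
  nb .#...: next=#  (t=0,i=4, bit8=1)
  nb ..###: next=.  (t=2,i=14, bit7=0)
  nb ..##.: next=#  (t=0,i=8, bit6=1)
  nb ..#.#: next=.  (t=3,i=18, bit5=0)
  nb ..#..: next=#  (t=3,i=7, bit4=1)
  nb ...##: next=.  (t=0,i=7, bit3=0)
  nb ...#.: next=#  (t=3,i=6, bit2=1)
  nb ....#: next=#  (t=0,i=6, bit1=1)
  nb .....: next=#  (t=0,i=15, bit0=1)
  bits 10010111110110000110100101010111 = 2547542359

2547542359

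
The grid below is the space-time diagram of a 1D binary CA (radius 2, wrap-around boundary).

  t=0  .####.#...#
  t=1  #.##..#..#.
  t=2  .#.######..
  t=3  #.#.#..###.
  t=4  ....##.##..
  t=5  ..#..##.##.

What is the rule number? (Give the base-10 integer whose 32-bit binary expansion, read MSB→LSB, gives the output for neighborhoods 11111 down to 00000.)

  #####|.  b31=0 t=2,i=5
  ####.|#  b30=1 t=0,i=3
  ###.#|.  b29=0 t=0,i=4
  ###..|#  b28=1 t=2,i=8
  ##.##|#  b27=1 t=4,i=6
  ##.#.|.  b26=0 t=0,i=5
  ##..#|#  b25=1 t=1,i=4
  ##...|#  b24=1 t=2,i=9
  #.###|.  b23=0 t=0,i=1
  #.##.|.  b22=0 t=1,i=2
  #.#.#|.  b21=0 t=1,i=0
  #.#..|#  b20=1 t=0,i=6
  #..##|.  b19=0 t=3,i=6
  #..#.|#  b18=1 t=1,i=5
  #...#|.  b17=0 t=0,i=8
  #....|.  b16=0 t=4,i=10
  .####|#  b15=1 t=0,i=2
  .###.|#  b14=1 t=3,i=8
  .##.#|#  b13=1 t=4,i=5
  .##..|#  b12=1 t=1,i=3
  .#.##|#  b11=1 t=0,i=0
  .#.#.|.  b10=0 t=1,i=10
  .#..#|#  b9=1 t=1,i=7
  .#...|.  b8=0 t=0,i=7
  ..###|#  b7=1 t=3,i=7
  ..##.|.  b6=0 t=4,i=4
  ..#.#|.  b5=0 t=0,i=10
  ..#..|#  b4=1 t=1,i=6
  ...##|.  b3=0 t=4,i=3
  ...#.|#  b2=1 t=0,i=9
  ....#|#  b1=1 t=4,i=2
  .....|.  b0=0 t=4,i=0
  bits 01011011000101001111101010010110 = 1528101526

1528101526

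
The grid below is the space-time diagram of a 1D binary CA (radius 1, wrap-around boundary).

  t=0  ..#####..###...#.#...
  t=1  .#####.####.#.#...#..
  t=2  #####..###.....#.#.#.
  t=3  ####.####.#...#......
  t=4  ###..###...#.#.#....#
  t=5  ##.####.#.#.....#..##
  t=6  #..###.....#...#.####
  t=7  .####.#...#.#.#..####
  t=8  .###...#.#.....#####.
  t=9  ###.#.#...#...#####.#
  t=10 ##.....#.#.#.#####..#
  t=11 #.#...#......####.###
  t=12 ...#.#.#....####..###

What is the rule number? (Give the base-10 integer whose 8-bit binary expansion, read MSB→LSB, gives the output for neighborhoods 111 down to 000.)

  [7] ### => #  t=0,i=3
  [6] ##. => .  t=0,i=6
  [5] #.# => .  t=0,i=16
  [4] #.. => #  t=0,i=7
  [3] .## => #  t=0,i=2
  [2] .#. => .  t=0,i=15
  [1] ..# => #  t=0,i=1
  [0] ... => .  t=0,i=0
  bits 10011010 = 154

154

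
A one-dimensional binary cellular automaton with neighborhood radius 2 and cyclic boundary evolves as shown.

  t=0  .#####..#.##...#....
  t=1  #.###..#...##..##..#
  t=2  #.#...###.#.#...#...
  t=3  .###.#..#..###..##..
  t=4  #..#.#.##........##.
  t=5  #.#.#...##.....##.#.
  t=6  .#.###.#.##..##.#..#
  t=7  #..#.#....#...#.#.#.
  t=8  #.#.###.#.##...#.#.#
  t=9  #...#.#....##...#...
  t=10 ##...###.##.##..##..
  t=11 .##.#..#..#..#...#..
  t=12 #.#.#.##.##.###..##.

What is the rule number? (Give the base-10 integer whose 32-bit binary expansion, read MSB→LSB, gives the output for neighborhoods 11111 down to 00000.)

  nb #####: next=#  (t=0,i=3, bit31=1)
  nb ####.: next=#  (t=0,i=4, bit30=1)
  nb ###.#: next=#  (t=2,i=8, bit29=1)
  nb ###..: next=.  (t=0,i=5, bit28=0)
  nb ##.##: next=.  (t=1,i=1, bit27=0)
  nb ##.#.: next=.  (t=2,i=9, bit26=0)
  nb ##..#: next=.  (t=0,i=6, bit25=0)
  nb ##...: next=#  (t=0,i=12, bit24=1)
  nb #.###: next=#  (t=1,i=2, bit23=1)
  nb #.##.: next=.  (t=0,i=10, bit22=0)
  nb #.#.#: next=.  (t=2,i=10, bit21=0)
  nb #.#..: next=#  (t=2,i=2, bit20=1)
  nb #..##: next=.  (t=1,i=14, bit19=0)
  nb #..#.: next=#  (t=0,i=7, bit18=1)
  nb #...#: next=.  (t=0,i=13, bit17=0)
  nb #....: next=.  (t=0,i=17, bit16=0)
  nb .####: next=#  (t=0,i=2, bit15=1)
  nb .###.: next=.  (t=1,i=3, bit14=0)
  nb .##.#: next=#  (t=1,i=0, bit13=1)
  nb .##..: next=#  (t=0,i=11, bit12=1)
  nb .#.##: next=.  (t=0,i=9, bit11=0)
  nb .#.#.: next=#  (t=2,i=1, bit10=1)
  nb .#..#: next=.  (t=3,i=6, bit9=0)
  nb .#...: next=#  (t=0,i=16, bit8=1)
  nb ..###: next=.  (t=0,i=1, bit7=0)
  nb ..##.: next=.  (t=1,i=11, bit6=0)
  nb ..#.#: next=.  (t=0,i=8, bit5=0)
  nb ..#..: next=#  (t=0,i=15, bit4=1)
  nb ...##: next=#  (t=0,i=0, bit3=1)
  nb ...#.: next=.  (t=0,i=14, bit2=0)
  nb ....#: next=#  (t=0,i=19, bit1=1)
  nb .....: next=.  (t=0,i=18, bit0=0)
  bits 11100001100101001011010100011010 = 3784619290

3784619290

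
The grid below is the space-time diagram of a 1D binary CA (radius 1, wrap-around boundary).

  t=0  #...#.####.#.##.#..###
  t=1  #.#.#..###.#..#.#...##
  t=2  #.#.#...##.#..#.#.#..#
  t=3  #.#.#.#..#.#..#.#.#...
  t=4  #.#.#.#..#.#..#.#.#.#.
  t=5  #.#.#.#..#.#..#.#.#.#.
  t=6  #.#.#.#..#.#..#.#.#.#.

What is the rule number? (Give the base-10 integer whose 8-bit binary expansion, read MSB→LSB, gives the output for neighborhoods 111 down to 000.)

  ###|#  b7=1 t=0,i=7
  ##.|#  b6=1 t=0,i=0
  #.#|.  b5=0 t=0,i=5
  #..|.  b4=0 t=0,i=1
  .##|.  b3=0 t=0,i=6
  .#.|#  b2=1 t=0,i=4
  ..#|.  b1=0 t=0,i=3
  ...|#  b0=1 t=0,i=2
  bits 11000101 = 197

197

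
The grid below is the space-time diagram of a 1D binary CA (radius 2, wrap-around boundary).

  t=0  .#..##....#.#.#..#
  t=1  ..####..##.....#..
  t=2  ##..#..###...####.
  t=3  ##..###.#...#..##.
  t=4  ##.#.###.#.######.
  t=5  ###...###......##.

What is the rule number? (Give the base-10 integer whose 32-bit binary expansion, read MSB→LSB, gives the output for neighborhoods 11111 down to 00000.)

1682469726

  [31] ##### => .  t=4,i=13
  [30] ####. => #  t=1,i=4
  [29] ###.# => #  t=2,i=16
  [28] ###.. => .  t=1,i=5
  [27] ##.## => .  t=2,i=17
  [26] ##.#. => #  t=3,i=7
  [25] ##..# => .  t=1,i=6
  [24] ##... => .  t=0,i=6
  [23] #.### => .  t=4,i=5
  [22] #.##. => #  t=2,i=0
  [21] #.#.# => .  t=0,i=12
  [20] #.#.. => .  t=0,i=1
  [19] #..## => #  t=0,i=3
  [18] #..#. => .  t=0,i=16
  [17] #...# => .  t=2,i=11
  [16] #.... => .  t=0,i=7
  [15] .#### => .  t=1,i=3
  [14] .###. => #  t=2,i=8
  [13] .##.# => #  t=3,i=16
  [12] .##.. => #  t=0,i=5
  [11] .#.## => .  t=4,i=4
  [10] .#.#. => .  t=0,i=0
  [9] .#..# => #  t=0,i=2
  [8] .#... => #  t=1,i=16
  [7] ..### => .  t=1,i=2
  [6] ..##. => #  t=0,i=4
  [5] ..#.# => .  t=0,i=10
  [4] ..#.. => #  t=1,i=15
  [3] ...## => #  t=1,i=1
  [2] ...#. => #  t=0,i=9
  [1] ....# => #  t=0,i=8
  [0] ..... => .  t=1,i=12
  bits 01100100010010000111001101011110 = 1682469726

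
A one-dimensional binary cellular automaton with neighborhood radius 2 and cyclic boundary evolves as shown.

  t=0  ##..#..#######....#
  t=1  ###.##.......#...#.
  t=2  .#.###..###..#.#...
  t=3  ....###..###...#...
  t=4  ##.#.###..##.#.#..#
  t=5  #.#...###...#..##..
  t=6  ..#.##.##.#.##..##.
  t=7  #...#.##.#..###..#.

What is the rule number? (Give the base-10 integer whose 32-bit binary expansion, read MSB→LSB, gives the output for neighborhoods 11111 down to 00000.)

508711449

  #####|.  b31=0 t=0,i=9
  ####.|.  b30=0 t=0,i=12
  ###.#|.  b29=0 t=1,i=2
  ###..|#  b28=1 t=0,i=1
  ##.##|#  b27=1 t=1,i=3
  ##.#.|#  b26=1 t=4,i=2
  ##..#|#  b25=1 t=0,i=2
  ##...|.  b24=0 t=0,i=14
  #.###|.  b23=0 t=1,i=0
  #.##.|#  b22=1 t=1,i=4
  #.#.#|.  b21=0 t=4,i=3
  #.#..|#  b20=1 t=2,i=15
  #..##|.  b19=0 t=0,i=6
  #..#.|.  b18=0 t=0,i=3
  #...#|#  b17=1 t=1,i=15
  #....|.  b16=0 t=0,i=15
  .####|.  b15=0 t=0,i=8
  .###.|#  b14=1 t=0,i=0
  .##.#|.  b13=0 t=4,i=11
  .##..|#  b12=1 t=1,i=5
  .#.##|.  b11=0 t=1,i=18
  .#.#.|.  b10=0 t=2,i=14
  .#..#|#  b9=1 t=0,i=5
  .#...|.  b8=0 t=1,i=14
  ..###|.  b7=0 t=0,i=7
  ..##.|.  b6=0 t=4,i=10
  ..#.#|.  b5=0 t=1,i=17
  ..#..|#  b4=1 t=0,i=4
  ...##|#  b3=1 t=0,i=17
  ...#.|.  b2=0 t=1,i=12
  ....#|.  b1=0 t=0,i=16
  .....|#  b0=1 t=1,i=8
  bits 00011110010100100101001000011001 = 508711449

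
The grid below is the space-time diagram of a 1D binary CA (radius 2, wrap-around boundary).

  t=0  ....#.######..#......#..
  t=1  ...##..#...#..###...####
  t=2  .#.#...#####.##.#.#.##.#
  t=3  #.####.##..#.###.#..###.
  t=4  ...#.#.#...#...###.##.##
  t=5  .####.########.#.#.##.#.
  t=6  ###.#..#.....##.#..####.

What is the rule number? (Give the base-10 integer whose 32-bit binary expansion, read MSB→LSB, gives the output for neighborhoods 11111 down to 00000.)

  [31] ##### => .  t=0,i=8
  [30] ####. => .  t=0,i=10
  [29] ###.# => #  t=2,i=11
  [28] ###.. => #  t=0,i=11
  [27] ##.## => .  t=2,i=12
  [26] ##.#. => #  t=2,i=15
  [25] ##..# => .  t=0,i=12
  [24] ##... => .  t=1,i=0
  [23] #.### => .  t=0,i=6
  [22] #.##. => #  t=2,i=13
  [21] #.#.# => .  t=2,i=1
  [20] #.#.. => #  t=2,i=3
  [19] #..## => #  t=1,i=13
  [18] #..#. => .  t=0,i=13
  [17] #...# => #  t=1,i=1
  [16] #.... => #  t=0,i=16
  [15] .#### => #  t=0,i=7
  [14] .###. => .  t=1,i=15
  [13] .##.# => #  t=2,i=14
  [12] .##.. => .  t=1,i=4
  [11] .#.## => .  t=0,i=5
  [10] .#.#. => #  t=2,i=0
  [9] .#..# => .  t=1,i=12
  [8] .#... => #  t=0,i=15
  [7] ..### => #  t=1,i=14
  [6] ..##. => #  t=1,i=3
  [5] ..#.# => #  t=0,i=4
  [4] ..#.. => #  t=0,i=14
  [3] ...## => .  t=1,i=2
  [2] ...#. => #  t=0,i=3
  [1] ....# => .  t=0,i=2
  [0] ..... => .  t=0,i=0
  bits 00110100010110111010010111110100 = 878421492

878421492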